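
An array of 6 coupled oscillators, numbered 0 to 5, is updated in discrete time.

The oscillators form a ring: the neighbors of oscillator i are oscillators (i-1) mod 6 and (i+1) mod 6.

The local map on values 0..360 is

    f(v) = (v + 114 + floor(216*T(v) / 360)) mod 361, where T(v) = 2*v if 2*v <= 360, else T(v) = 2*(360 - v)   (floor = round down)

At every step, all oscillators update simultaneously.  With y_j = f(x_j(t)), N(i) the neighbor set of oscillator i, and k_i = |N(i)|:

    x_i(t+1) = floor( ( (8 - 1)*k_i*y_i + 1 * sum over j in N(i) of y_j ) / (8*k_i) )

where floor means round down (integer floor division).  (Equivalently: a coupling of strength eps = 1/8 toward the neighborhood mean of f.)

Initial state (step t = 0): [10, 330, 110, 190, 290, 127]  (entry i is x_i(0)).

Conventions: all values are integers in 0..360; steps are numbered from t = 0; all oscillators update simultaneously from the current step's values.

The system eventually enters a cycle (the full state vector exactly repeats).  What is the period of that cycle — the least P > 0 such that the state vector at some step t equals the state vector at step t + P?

Answer: 6
Key observation: The state at step 26, [59, 66, 128, 70, 61, 261], reappears at step 32 — and no state repeats earlier — so the cycle the system enters has period 6.

Derivation:
t=0: [10, 330, 110, 190, 290, 127]
t=1: [128, 134, 328, 158, 122, 44]
t=2: [45, 50, 113, 96, 37, 187]
t=3: [209, 209, 35, 296, 200, 154]
t=4: [139, 146, 183, 130, 140, 97]
t=5: [75, 77, 136, 47, 76, 293]
t=6: [269, 268, 76, 210, 267, 145]
t=7: [127, 140, 263, 150, 128, 79]
t=8: [49, 63, 124, 83, 52, 255]
t=9: [217, 235, 56, 274, 226, 145]
t=10: [136, 144, 224, 137, 134, 80]
t=11: [67, 72, 130, 58, 62, 259]
t=12: [253, 256, 66, 228, 242, 148]
t=13: [130, 140, 243, 146, 132, 85]
t=14: [56, 64, 127, 75, 61, 268]
t=15: [231, 239, 61, 261, 242, 144]
t=16: [133, 144, 233, 139, 131, 77]
t=17: [61, 71, 128, 61, 57, 253]
t=18: [242, 253, 62, 234, 233, 147]
t=19: [132, 141, 235, 145, 134, 83]
t=20: [60, 66, 129, 74, 64, 264]
t=21: [239, 244, 64, 259, 247, 146]
t=22: [133, 143, 239, 140, 131, 81]
t=23: [61, 70, 127, 64, 57, 260]
t=24: [242, 252, 60, 239, 233, 146]
t=25: [132, 141, 232, 143, 133, 81]
t=26: [59, 66, 128, 70, 61, 261]
t=27: [237, 243, 62, 252, 242, 146]
t=28: [133, 143, 235, 141, 132, 81]
t=29: [61, 70, 128, 66, 59, 261]
t=30: [242, 252, 62, 243, 237, 146]
t=31: [132, 141, 235, 143, 133, 81]
t=32: [59, 66, 128, 70, 61, 261]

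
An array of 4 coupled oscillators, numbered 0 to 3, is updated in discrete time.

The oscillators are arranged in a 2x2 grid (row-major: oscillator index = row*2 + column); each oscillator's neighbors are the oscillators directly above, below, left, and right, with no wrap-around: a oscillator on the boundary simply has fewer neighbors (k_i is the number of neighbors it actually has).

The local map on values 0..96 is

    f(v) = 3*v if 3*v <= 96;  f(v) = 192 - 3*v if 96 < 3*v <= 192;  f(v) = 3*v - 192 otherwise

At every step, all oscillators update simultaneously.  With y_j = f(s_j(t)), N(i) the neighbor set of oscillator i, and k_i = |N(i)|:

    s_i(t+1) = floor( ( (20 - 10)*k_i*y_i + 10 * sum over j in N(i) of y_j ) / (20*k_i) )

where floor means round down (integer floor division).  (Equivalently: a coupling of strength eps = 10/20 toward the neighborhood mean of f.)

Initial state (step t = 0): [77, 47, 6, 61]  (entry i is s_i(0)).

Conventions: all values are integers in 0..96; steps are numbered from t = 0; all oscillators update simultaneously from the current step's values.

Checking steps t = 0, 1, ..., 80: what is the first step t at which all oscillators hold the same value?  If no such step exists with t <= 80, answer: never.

Answer: never
Key observation: The state at step 13 reappears at step 19 — the system is in a cycle of period 6 from step 13 on.  No step 0..19 is synchronized, and the cycle repeats forever, so no step up to 80 (or ever) has all oscillators equal.

Derivation:
t=0: [77, 47, 6, 61]  (not all equal)
t=1: [36, 37, 21, 21]  (not all equal)
t=2: [78, 77, 68, 67]  (not all equal)
t=3: [33, 32, 18, 17]  (not all equal)
t=4: [84, 84, 63, 63]  (not all equal)
t=5: [45, 45, 17, 17]  (not all equal)
t=6: [55, 55, 52, 52]  (not all equal)
t=7: [29, 29, 33, 33]  (not all equal)
t=8: [88, 88, 91, 91]  (not all equal)
t=9: [74, 74, 78, 78]  (not all equal)
t=10: [33, 33, 39, 39]  (not all equal)
t=11: [88, 88, 79, 79]  (not all equal)
t=12: [65, 65, 51, 51]  (not all equal)
t=13: [12, 12, 30, 30]  (not all equal)
t=14: [49, 49, 76, 76]  (not all equal)
t=15: [42, 42, 38, 38]  (not all equal)
t=16: [69, 69, 75, 75]  (not all equal)
t=17: [19, 19, 28, 28]  (not all equal)
t=18: [63, 63, 77, 77]  (not all equal)
t=19: [12, 12, 30, 30]  (not all equal)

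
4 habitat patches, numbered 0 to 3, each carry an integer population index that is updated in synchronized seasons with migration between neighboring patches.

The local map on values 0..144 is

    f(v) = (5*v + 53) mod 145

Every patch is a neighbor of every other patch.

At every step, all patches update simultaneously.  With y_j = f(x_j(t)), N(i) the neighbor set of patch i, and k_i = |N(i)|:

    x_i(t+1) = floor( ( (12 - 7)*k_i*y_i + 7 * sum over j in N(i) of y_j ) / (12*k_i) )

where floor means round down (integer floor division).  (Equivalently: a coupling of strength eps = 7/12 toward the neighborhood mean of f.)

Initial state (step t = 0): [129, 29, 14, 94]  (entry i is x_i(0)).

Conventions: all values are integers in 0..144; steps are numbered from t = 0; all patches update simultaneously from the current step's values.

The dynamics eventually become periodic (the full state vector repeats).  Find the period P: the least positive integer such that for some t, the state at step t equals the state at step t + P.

Answer: 14
Key observation: The state at step 75, [77, 63, 77, 63], reappears at step 89 — and no state repeats earlier — so the cycle the system enters has period 14.

Derivation:
t=0: [129, 29, 14, 94]
t=1: [100, 86, 101, 93]
t=2: [98, 83, 99, 90]
t=3: [86, 69, 87, 77]
t=4: [51, 65, 53, 41]
t=5: [52, 67, 54, 73]
t=6: [59, 76, 62, 83]
t=7: [72, 91, 75, 67]
t=8: [111, 100, 114, 105]
t=9: [70, 90, 74, 96]
t=10: [105, 95, 109, 101]
t=11: [105, 93, 77, 100]
t=12: [99, 85, 68, 93]
t=13: [91, 76, 89, 84]
t=14: [77, 93, 75, 70]
t=15: [66, 83, 96, 90]
t=16: [77, 64, 78, 71]
t=17: [41, 59, 43, 67]
t=18: [101, 89, 103, 98]
t=19: [110, 97, 112, 107]
t=20: [37, 55, 39, 34]
t=21: [81, 69, 83, 78]
t=22: [38, 57, 40, 35]
t=23: [87, 76, 89, 83]
t=24: [68, 88, 70, 64]
t=25: [92, 82, 94, 87]
t=26: [65, 54, 67, 59]
t=27: [73, 61, 75, 66]
t=28: [111, 98, 113, 103]
t=29: [65, 83, 68, 89]
t=30: [75, 63, 78, 69]
t=31: [95, 81, 66, 88]
t=32: [72, 57, 72, 64]
t=33: [100, 83, 100, 91]
t=34: [92, 73, 92, 82]
t=35: [78, 89, 78, 66]
t=36: [35, 47, 35, 54]
t=37: [84, 98, 84, 73]
t=38: [69, 84, 69, 89]
t=39: [85, 70, 85, 75]
t=40: [75, 90, 75, 96]
t=41: [116, 101, 116, 107]
t=42: [57, 73, 57, 47]
t=43: [82, 99, 82, 103]
t=44: [64, 83, 64, 88]
t=45: [68, 57, 68, 62]
t=46: [86, 74, 86, 79]
t=47: [57, 76, 57, 49]
t=48: [58, 79, 58, 49]
t=49: [36, 27, 36, 26]
t=50: [69, 59, 69, 58]
t=51: [87, 76, 87, 75]
t=52: [87, 107, 87, 105]
t=53: [61, 51, 61, 81]
t=54: [49, 38, 49, 39]
t=55: [43, 63, 43, 65]
t=56: [107, 97, 107, 99]
t=57: [46, 68, 46, 70]
t=58: [126, 118, 126, 120]
t=59: [89, 80, 89, 82]
t=60: [47, 37, 47, 39]
t=61: [125, 114, 125, 116]
t=62: [78, 66, 78, 68]
t=63: [43, 61, 43, 64]
t=64: [104, 92, 104, 95]
t=65: [117, 104, 117, 107]
t=66: [63, 81, 63, 52]
t=67: [56, 44, 56, 44]
t=68: [76, 94, 76, 94]
t=69: [121, 109, 121, 109]
t=70: [54, 41, 54, 41]
t=71: [64, 81, 64, 81]
t=72: [59, 46, 59, 46]
t=73: [89, 106, 89, 106]
t=74: [39, 26, 39, 26]
t=75: [77, 63, 77, 63]
t=76: [32, 48, 32, 48]
t=77: [42, 28, 42, 28]
t=78: [90, 75, 90, 75]
t=79: [95, 110, 95, 110]
t=80: [65, 50, 65, 50]
t=81: [58, 42, 58, 42]
t=82: [78, 92, 78, 92]
t=83: [35, 50, 35, 50]
t=84: [55, 40, 55, 40]
t=85: [65, 80, 65, 80]
t=86: [60, 45, 60, 45]
t=87: [90, 105, 90, 105]
t=88: [97, 113, 97, 113]
t=89: [77, 63, 77, 63]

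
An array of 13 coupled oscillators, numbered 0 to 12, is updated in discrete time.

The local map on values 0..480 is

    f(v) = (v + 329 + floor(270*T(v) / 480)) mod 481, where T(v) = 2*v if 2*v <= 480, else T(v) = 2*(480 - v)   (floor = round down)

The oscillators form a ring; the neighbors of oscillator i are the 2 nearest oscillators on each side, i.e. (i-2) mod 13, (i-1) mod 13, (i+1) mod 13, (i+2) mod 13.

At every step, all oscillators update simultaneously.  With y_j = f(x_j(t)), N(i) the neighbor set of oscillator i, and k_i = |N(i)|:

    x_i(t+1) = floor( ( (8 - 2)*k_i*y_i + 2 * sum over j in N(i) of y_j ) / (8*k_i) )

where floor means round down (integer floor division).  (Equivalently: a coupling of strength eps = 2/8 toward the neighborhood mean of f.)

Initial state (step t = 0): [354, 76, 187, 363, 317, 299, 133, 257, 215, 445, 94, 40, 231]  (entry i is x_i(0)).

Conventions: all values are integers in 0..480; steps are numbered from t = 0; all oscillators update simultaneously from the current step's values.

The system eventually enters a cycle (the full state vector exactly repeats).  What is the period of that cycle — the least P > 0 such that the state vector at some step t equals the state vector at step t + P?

Answer: 2
Key observation: The state at step 7, [344, 344, 344, 344, 344, 344, 344, 344, 344, 344, 344, 344, 344], reappears at step 9 — and no state repeats earlier — so the cycle the system enters has period 2.

Derivation:
t=0: [354, 76, 187, 363, 317, 299, 133, 257, 215, 445, 94, 40, 231]
t=1: [320, 86, 248, 316, 327, 335, 182, 336, 282, 319, 122, 376, 304]
t=2: [328, 110, 334, 328, 340, 339, 262, 339, 328, 332, 167, 327, 314]
t=3: [330, 147, 329, 330, 345, 345, 352, 345, 338, 337, 238, 337, 322]
t=4: [334, 206, 334, 334, 344, 344, 344, 344, 345, 345, 351, 345, 335]
t=5: [342, 300, 342, 342, 345, 345, 344, 344, 344, 344, 344, 344, 341]
t=6: [345, 348, 345, 345, 344, 344, 344, 344, 345, 345, 345, 345, 345]
t=7: [344, 344, 344, 344, 344, 344, 344, 344, 344, 344, 344, 344, 344]
t=8: [345, 345, 345, 345, 345, 345, 345, 345, 345, 345, 345, 345, 345]
t=9: [344, 344, 344, 344, 344, 344, 344, 344, 344, 344, 344, 344, 344]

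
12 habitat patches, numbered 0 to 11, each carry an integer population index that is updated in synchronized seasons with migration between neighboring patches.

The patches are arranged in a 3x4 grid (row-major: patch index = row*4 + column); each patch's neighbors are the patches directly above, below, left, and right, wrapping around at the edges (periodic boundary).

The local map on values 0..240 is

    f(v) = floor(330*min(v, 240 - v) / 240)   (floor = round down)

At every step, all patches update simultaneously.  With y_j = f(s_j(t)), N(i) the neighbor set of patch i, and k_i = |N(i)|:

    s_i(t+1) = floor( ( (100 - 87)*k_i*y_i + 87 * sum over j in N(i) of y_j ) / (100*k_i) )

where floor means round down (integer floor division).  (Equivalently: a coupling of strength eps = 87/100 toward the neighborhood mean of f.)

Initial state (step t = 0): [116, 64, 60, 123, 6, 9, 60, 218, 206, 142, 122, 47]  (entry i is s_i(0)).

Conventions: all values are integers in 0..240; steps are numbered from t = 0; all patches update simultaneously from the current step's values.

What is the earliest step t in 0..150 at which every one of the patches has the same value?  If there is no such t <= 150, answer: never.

Answer: never
Key observation: The state at step 10 reappears at step 14 — the system is in a cycle of period 4 from step 10 on.  No step 0..14 is synchronized, and the cycle repeats forever, so no step up to 150 (or ever) has all patches equal.

Derivation:
t=0: [116, 64, 60, 123, 6, 9, 60, 218, 206, 142, 122, 47]  (not all equal)
t=1: [86, 95, 117, 93, 54, 69, 72, 72, 85, 84, 99, 94]  (not all equal)
t=2: [112, 122, 127, 126, 102, 103, 119, 106, 109, 118, 127, 120]  (not all equal)
t=3: [152, 154, 158, 154, 146, 154, 150, 154, 154, 153, 160, 153]  (not all equal)
t=4: [120, 117, 116, 117, 120, 121, 115, 121, 121, 116, 117, 116]  (not all equal)
t=5: [162, 161, 159, 161, 163, 160, 160, 160, 162, 161, 158, 161]  (not all equal)
t=6: [107, 108, 109, 108, 108, 108, 110, 108, 107, 109, 109, 109]  (not all equal)
t=7: [147, 148, 149, 148, 147, 148, 148, 148, 148, 148, 149, 148]  (not all equal)
t=8: [126, 126, 125, 126, 126, 126, 125, 126, 126, 125, 125, 125]  (not all equal)
t=9: [156, 156, 157, 156, 156, 156, 157, 156, 156, 156, 158, 156]  (not all equal)
t=10: [115, 114, 114, 114, 115, 114, 114, 114, 115, 114, 114, 114]  (not all equal)
t=11: [157, 156, 156, 156, 157, 156, 156, 156, 157, 156, 156, 156]  (not all equal)
t=12: [114, 114, 115, 114, 114, 114, 115, 114, 114, 114, 115, 114]  (not all equal)
t=13: [156, 156, 157, 156, 156, 156, 157, 156, 156, 156, 157, 156]  (not all equal)
t=14: [115, 114, 114, 114, 115, 114, 114, 114, 115, 114, 114, 114]  (not all equal)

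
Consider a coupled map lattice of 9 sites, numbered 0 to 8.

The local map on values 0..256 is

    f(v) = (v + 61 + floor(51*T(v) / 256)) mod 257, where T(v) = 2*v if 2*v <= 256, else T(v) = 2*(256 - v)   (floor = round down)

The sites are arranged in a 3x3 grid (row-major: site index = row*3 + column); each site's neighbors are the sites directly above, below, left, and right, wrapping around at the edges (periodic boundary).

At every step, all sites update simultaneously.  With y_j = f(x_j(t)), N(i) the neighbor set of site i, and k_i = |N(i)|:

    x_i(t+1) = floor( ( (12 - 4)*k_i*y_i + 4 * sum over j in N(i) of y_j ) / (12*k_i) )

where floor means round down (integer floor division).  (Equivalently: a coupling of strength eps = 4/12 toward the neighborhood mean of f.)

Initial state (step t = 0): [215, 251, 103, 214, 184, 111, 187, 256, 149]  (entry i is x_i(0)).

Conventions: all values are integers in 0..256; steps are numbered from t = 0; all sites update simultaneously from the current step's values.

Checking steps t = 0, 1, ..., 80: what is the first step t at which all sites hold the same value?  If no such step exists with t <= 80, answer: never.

Answer: 31
Key observation: Synchronization is absorbing here: once all sites are equal they stay equal, and step 31 is the first all-equal step.

Derivation:
t=0: [215, 251, 103, 214, 184, 111, 187, 256, 149]  (not all equal)
t=1: [49, 63, 183, 46, 41, 186, 43, 68, 209]  (not all equal)
t=2: [120, 134, 37, 115, 115, 35, 117, 138, 46]  (not all equal)
t=3: [218, 229, 133, 212, 215, 129, 217, 231, 140]  (not all equal)
t=4: [54, 58, 209, 51, 53, 206, 54, 59, 211]  (not all equal)
t=5: [127, 131, 48, 124, 127, 46, 127, 132, 49]  (not all equal)
t=6: [228, 231, 146, 225, 228, 144, 228, 231, 147]  (not all equal)
t=7: [60, 61, 215, 58, 60, 214, 60, 61, 216]  (not all equal)
t=8: [134, 136, 53, 133, 135, 52, 134, 136, 53]  (not all equal)
t=9: [234, 234, 152, 233, 234, 151, 234, 234, 152]  (not all equal)
t=10: [63, 63, 219, 63, 63, 218, 63, 63, 219]  (not all equal)
t=11: [139, 139, 55, 139, 139, 55, 139, 139, 55]  (not all equal)
t=12: [236, 236, 155, 236, 236, 155, 236, 236, 155]  (not all equal)
t=13: [64, 64, 221, 64, 64, 221, 64, 64, 221]  (not all equal)
t=14: [140, 140, 56, 140, 140, 56, 140, 140, 56]  (not all equal)
t=15: [238, 238, 157, 238, 238, 157, 238, 238, 157]  (not all equal)
t=16: [44, 44, 8, 44, 44, 8, 44, 44, 8]  (not all equal)
t=17: [117, 117, 80, 117, 117, 80, 117, 117, 80]  (not all equal)
t=18: [219, 219, 180, 219, 219, 180, 219, 219, 180]  (not all equal)
t=19: [35, 35, 17, 35, 35, 17, 35, 35, 17]  (not all equal)
t=20: [106, 106, 88, 106, 106, 88, 106, 106, 88]  (not all equal)
t=21: [206, 206, 188, 206, 206, 188, 206, 206, 188]  (not all equal)
t=22: [28, 28, 20, 28, 28, 20, 28, 28, 20]  (not all equal)
t=23: [99, 99, 90, 99, 99, 90, 99, 99, 90]  (not all equal)
t=24: [197, 197, 188, 197, 197, 188, 197, 197, 188]  (not all equal)
t=25: [23, 23, 19, 23, 23, 19, 23, 23, 19]  (not all equal)
t=26: [92, 92, 88, 92, 92, 88, 92, 92, 88]  (not all equal)
t=27: [188, 188, 184, 188, 188, 184, 188, 188, 184]  (not all equal)
t=28: [18, 18, 16, 18, 18, 16, 18, 18, 16]  (not all equal)
t=29: [85, 85, 83, 85, 85, 83, 85, 85, 83]  (not all equal)
t=30: [178, 178, 177, 178, 178, 177, 178, 178, 177]  (not all equal)
t=31: [12, 12, 12, 12, 12, 12, 12, 12, 12]  (all equal)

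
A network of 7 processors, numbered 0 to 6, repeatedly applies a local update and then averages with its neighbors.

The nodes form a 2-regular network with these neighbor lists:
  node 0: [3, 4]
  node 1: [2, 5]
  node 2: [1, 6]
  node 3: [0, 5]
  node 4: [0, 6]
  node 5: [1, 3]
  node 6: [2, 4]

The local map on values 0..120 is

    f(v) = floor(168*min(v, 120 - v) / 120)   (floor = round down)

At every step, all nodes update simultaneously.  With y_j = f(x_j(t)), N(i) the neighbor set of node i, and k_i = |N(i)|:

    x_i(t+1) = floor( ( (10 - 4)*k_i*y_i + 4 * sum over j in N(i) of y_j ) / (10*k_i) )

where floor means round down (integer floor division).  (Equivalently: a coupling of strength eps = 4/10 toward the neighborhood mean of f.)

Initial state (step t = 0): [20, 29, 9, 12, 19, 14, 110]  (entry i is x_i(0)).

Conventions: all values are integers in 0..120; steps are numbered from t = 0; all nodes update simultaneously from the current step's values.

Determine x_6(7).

Simulating step by step:
t=0: [20, 29, 9, 12, 19, 14, 110]
t=1: [25, 30, 18, 19, 24, 22, 16]
t=2: [32, 36, 27, 28, 31, 31, 24]
t=3: [42, 46, 38, 40, 41, 43, 35]
t=4: [57, 61, 54, 57, 55, 60, 51]
t=5: [78, 81, 75, 80, 76, 82, 73]
t=6: [58, 55, 61, 55, 61, 53, 63]
t=7: [80, 77, 80, 77, 81, 75, 80]

Answer: x_6(7) = 80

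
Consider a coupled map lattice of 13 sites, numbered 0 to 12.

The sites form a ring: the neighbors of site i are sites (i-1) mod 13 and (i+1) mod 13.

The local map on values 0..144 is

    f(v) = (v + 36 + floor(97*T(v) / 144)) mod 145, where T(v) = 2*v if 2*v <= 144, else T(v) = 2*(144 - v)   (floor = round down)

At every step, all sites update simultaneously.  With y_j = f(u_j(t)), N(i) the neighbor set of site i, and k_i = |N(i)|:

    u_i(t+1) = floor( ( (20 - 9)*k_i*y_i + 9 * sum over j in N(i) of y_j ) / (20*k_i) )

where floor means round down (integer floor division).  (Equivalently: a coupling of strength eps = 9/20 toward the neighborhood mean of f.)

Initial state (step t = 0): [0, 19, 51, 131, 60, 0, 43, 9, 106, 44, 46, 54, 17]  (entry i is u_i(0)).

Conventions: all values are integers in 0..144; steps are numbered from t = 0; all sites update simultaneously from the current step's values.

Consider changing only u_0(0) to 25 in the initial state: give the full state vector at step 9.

Answer: [46, 37, 50, 48, 63, 88, 39, 11, 40, 108, 130, 130, 108]
Key observation: This trace re-runs the system from the modified initial state.

Derivation:
t=0: [25, 19, 51, 131, 60, 0, 43, 9, 106, 44, 46, 54, 17]
t=1: [86, 67, 32, 30, 33, 57, 95, 72, 70, 119, 113, 58, 66]
t=2: [51, 63, 95, 108, 91, 50, 47, 57, 53, 46, 40, 35, 43]
t=3: [44, 34, 47, 49, 41, 16, 7, 16, 45, 111, 129, 124, 103]
t=4: [113, 94, 27, 33, 90, 81, 61, 83, 104, 66, 41, 42, 67]
t=5: [47, 61, 91, 96, 67, 50, 43, 49, 49, 65, 112, 114, 66]
t=6: [18, 30, 48, 50, 39, 45, 77, 35, 14, 35, 45, 45, 35]
t=7: [93, 76, 27, 33, 103, 119, 90, 93, 90, 111, 135, 135, 114]
t=8: [51, 65, 92, 95, 62, 46, 50, 52, 51, 45, 39, 39, 45]
t=9: [46, 37, 50, 48, 63, 88, 39, 11, 40, 108, 130, 130, 108]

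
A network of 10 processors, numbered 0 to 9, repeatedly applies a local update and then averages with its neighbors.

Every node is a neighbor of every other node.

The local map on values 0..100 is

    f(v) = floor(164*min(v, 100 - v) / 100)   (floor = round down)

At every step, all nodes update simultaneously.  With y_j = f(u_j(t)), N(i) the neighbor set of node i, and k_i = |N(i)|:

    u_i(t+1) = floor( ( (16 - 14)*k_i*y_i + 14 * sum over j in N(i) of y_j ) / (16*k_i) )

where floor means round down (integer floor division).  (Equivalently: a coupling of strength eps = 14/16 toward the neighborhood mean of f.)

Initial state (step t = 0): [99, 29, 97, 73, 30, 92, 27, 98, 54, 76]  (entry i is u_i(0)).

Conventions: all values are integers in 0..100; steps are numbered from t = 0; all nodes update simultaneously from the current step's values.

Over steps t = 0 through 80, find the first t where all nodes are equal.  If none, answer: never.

Answer: 2
Key observation: Synchronization is absorbing here: once all nodes are equal they stay equal, and step 2 is the first all-equal step.

Derivation:
t=0: [99, 29, 97, 73, 30, 92, 27, 98, 54, 76]  (not all equal)
t=1: [31, 32, 31, 32, 32, 31, 32, 31, 33, 32]  (not all equal)
t=2: [51, 51, 51, 51, 51, 51, 51, 51, 51, 51]  (all equal)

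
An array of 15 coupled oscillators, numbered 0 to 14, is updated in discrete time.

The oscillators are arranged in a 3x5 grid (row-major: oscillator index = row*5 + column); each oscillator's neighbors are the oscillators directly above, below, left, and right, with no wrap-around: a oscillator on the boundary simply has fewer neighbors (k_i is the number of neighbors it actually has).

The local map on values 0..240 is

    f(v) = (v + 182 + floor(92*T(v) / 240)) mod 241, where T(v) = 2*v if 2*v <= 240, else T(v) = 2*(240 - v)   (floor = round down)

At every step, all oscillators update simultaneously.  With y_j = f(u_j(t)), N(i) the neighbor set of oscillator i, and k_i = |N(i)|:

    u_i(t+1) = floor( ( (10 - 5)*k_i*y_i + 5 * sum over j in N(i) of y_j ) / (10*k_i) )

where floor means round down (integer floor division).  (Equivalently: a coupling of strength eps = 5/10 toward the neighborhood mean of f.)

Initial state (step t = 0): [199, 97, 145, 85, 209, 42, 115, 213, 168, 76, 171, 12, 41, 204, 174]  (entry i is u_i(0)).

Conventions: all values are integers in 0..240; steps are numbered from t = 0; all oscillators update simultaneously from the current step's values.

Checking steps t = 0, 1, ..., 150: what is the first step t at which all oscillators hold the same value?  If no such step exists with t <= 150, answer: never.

Simulating step by step:
t=0: [199, 97, 145, 85, 209, 42, 115, 213, 168, 76, 171, 12, 41, 204, 174]  (not all equal)
t=1: [117, 134, 141, 128, 128, 87, 135, 146, 146, 121, 136, 155, 98, 143, 144]  (not all equal)
t=2: [136, 154, 156, 155, 153, 123, 149, 152, 157, 155, 141, 151, 136, 150, 156]  (not all equal)
t=3: [156, 159, 160, 160, 160, 155, 158, 159, 160, 160, 156, 158, 158, 159, 160]  (not all equal)
t=4: [161, 161, 162, 162, 162, 161, 161, 161, 162, 162, 161, 161, 161, 161, 162]  (not all equal)
t=5: [162, 162, 162, 162, 162, 162, 162, 162, 162, 162, 162, 162, 162, 162, 162]  (all equal)

Answer: 5
Key observation: Synchronization is absorbing here: once all oscillators are equal they stay equal, and step 5 is the first all-equal step.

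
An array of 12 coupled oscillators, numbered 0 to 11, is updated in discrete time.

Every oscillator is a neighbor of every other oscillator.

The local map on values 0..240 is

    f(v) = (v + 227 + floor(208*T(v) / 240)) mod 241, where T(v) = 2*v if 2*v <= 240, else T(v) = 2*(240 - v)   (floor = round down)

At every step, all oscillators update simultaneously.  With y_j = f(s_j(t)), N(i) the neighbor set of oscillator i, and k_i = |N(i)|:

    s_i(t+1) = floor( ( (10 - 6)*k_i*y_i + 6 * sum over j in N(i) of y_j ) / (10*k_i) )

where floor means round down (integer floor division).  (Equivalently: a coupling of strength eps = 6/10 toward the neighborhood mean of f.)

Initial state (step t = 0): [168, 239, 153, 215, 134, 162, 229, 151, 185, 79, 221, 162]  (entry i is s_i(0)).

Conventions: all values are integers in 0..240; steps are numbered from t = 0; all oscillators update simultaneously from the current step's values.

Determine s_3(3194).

Answer: s_3(3194) = 232
Key observation: The state at step 14, [232, 232, 232, 232, 232, 232, 232, 232, 232, 232, 232, 232], reappears at step 16: the system is in a cycle of period 2 from step 14 on.  Therefore the state at step 3194 equals the state at step 14 + ((3194 - 14) mod 2) = 14, which is [232, 232, 232, 232, 232, 232, 232, 232, 232, 232, 232, 232].

Derivation:
t=0: [168, 239, 153, 215, 134, 162, 229, 151, 185, 79, 221, 162]
t=1: [78, 144, 82, 66, 87, 80, 146, 83, 74, 135, 148, 80]
t=2: [168, 118, 172, 157, 176, 170, 118, 172, 164, 121, 117, 170]
t=3: [43, 53, 42, 46, 41, 43, 53, 42, 44, 55, 52, 43]
t=4: [109, 118, 108, 111, 107, 109, 118, 108, 110, 120, 117, 109]
t=5: [47, 56, 46, 49, 45, 47, 56, 46, 48, 58, 55, 47]
t=6: [119, 128, 118, 121, 117, 119, 128, 118, 120, 129, 127, 119]
t=7: [68, 67, 67, 69, 66, 68, 67, 67, 69, 67, 67, 68]
t=8: [170, 169, 169, 171, 168, 170, 169, 169, 171, 169, 169, 170]
t=9: [36, 36, 36, 35, 36, 36, 36, 36, 35, 36, 36, 36]
t=10: [83, 83, 83, 82, 83, 83, 83, 83, 82, 83, 83, 83]
t=11: [211, 211, 211, 211, 211, 211, 211, 211, 211, 211, 211, 211]
t=12: [6, 6, 6, 6, 6, 6, 6, 6, 6, 6, 6, 6]
t=13: [2, 2, 2, 2, 2, 2, 2, 2, 2, 2, 2, 2]
t=14: [232, 232, 232, 232, 232, 232, 232, 232, 232, 232, 232, 232]
t=15: [231, 231, 231, 231, 231, 231, 231, 231, 231, 231, 231, 231]
t=16: [232, 232, 232, 232, 232, 232, 232, 232, 232, 232, 232, 232]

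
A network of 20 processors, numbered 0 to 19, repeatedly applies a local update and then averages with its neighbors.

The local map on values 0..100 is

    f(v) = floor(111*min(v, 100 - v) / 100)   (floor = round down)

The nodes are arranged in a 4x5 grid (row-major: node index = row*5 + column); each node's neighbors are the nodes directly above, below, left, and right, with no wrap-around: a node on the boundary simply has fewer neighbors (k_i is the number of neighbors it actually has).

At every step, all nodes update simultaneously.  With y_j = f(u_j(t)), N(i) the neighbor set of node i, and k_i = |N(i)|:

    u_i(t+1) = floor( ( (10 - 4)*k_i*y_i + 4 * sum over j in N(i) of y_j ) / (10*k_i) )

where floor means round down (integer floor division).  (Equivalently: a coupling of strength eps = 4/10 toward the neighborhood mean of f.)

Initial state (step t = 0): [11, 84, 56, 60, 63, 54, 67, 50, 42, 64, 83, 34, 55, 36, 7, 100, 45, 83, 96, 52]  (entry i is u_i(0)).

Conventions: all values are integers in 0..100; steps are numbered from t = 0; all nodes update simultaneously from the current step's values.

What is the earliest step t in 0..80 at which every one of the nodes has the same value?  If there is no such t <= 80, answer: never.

Simulating step by step:
t=0: [11, 84, 56, 60, 63, 54, 67, 50, 42, 64, 83, 34, 55, 36, 7, 100, 45, 83, 96, 52]  (not all equal)
t=1: [20, 23, 44, 44, 41, 39, 37, 50, 45, 35, 22, 37, 44, 34, 21, 13, 36, 24, 17, 34]  (not all equal)
t=2: [26, 29, 45, 47, 44, 37, 41, 51, 47, 38, 27, 39, 44, 36, 28, 21, 34, 29, 24, 30]  (not all equal)
t=3: [31, 35, 47, 51, 47, 38, 44, 51, 49, 42, 31, 41, 45, 39, 33, 27, 35, 34, 29, 31]  (not all equal)
t=4: [36, 40, 50, 53, 51, 40, 46, 52, 52, 46, 35, 43, 47, 42, 38, 31, 37, 38, 34, 34]  (not all equal)
t=5: [41, 45, 52, 52, 53, 43, 49, 52, 52, 50, 39, 46, 50, 46, 43, 36, 41, 42, 38, 38]  (not all equal)
t=6: [46, 49, 52, 52, 52, 47, 52, 53, 53, 53, 44, 50, 53, 50, 47, 41, 45, 46, 43, 43]  (not all equal)
t=7: [51, 53, 53, 52, 52, 51, 53, 52, 52, 52, 49, 53, 52, 53, 51, 46, 49, 50, 48, 48]  (not all equal)
t=8: [53, 52, 52, 52, 53, 53, 52, 52, 52, 53, 53, 52, 53, 52, 53, 52, 53, 54, 53, 53]  (not all equal)
t=9: [52, 52, 53, 52, 52, 52, 52, 52, 52, 52, 52, 52, 52, 52, 52, 52, 52, 51, 52, 52]  (not all equal)
t=10: [53, 52, 52, 52, 53, 53, 53, 52, 53, 53, 53, 53, 53, 53, 53, 53, 53, 53, 53, 53]  (not all equal)
t=11: [52, 52, 53, 52, 52, 52, 52, 52, 52, 52, 52, 52, 52, 52, 52, 52, 52, 52, 52, 52]  (not all equal)
t=12: [53, 52, 52, 52, 53, 53, 53, 52, 53, 53, 53, 53, 53, 53, 53, 53, 53, 53, 53, 53]  (not all equal)

Answer: never
Key observation: The state at step 10 reappears at step 12 — the system is in a cycle of period 2 from step 10 on.  No step 0..12 is synchronized, and the cycle repeats forever, so no step up to 80 (or ever) has all nodes equal.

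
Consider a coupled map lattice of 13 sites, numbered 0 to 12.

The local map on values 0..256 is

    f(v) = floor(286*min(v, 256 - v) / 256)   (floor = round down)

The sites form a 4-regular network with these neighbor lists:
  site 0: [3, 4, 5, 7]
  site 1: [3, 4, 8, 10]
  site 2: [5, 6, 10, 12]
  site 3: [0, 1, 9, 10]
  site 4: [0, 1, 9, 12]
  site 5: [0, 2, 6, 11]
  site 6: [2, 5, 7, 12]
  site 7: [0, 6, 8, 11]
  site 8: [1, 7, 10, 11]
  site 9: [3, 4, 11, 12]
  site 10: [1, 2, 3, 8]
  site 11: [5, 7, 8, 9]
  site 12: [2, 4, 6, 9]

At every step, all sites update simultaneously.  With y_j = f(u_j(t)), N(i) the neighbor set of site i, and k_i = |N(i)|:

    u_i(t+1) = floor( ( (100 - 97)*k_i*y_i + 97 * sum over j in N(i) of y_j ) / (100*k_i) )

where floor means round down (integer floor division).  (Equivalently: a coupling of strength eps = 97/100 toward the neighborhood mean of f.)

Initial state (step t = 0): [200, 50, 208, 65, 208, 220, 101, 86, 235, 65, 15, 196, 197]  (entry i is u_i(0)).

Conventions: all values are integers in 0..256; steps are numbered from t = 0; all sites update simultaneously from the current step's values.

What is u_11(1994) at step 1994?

Simulating step by step:
t=0: [200, 50, 208, 65, 208, 220, 101, 86, 235, 65, 15, 196, 197]
t=1: [65, 41, 58, 51, 63, 72, 64, 66, 57, 64, 49, 58, 72]
t=2: [69, 60, 71, 60, 67, 68, 74, 67, 59, 67, 56, 71, 69]
t=3: [72, 67, 74, 69, 73, 79, 76, 75, 70, 74, 69, 72, 77]
t=4: [82, 78, 83, 78, 80, 81, 84, 80, 78, 81, 77, 82, 82]
t=5: [88, 87, 90, 88, 89, 91, 90, 90, 88, 89, 88, 89, 91]
t=6: [99, 98, 100, 98, 98, 99, 100, 98, 98, 99, 98, 99, 99]
t=7: [109, 109, 110, 109, 109, 110, 110, 109, 109, 109, 109, 109, 110]
t=8: [121, 121, 121, 121, 121, 121, 121, 121, 121, 121, 121, 121, 121]
t=9: [135, 135, 135, 135, 135, 135, 135, 135, 135, 135, 135, 135, 135]
t=10: [135, 135, 135, 135, 135, 135, 135, 135, 135, 135, 135, 135, 135]

Answer: u_11(1994) = 135
Key observation: The state at step 9, [135, 135, 135, 135, 135, 135, 135, 135, 135, 135, 135, 135, 135], reappears at step 10: the system is in a cycle of period 1 from step 9 on.  Therefore the state at step 1994 equals the state at step 9 + ((1994 - 9) mod 1) = 9, which is [135, 135, 135, 135, 135, 135, 135, 135, 135, 135, 135, 135, 135].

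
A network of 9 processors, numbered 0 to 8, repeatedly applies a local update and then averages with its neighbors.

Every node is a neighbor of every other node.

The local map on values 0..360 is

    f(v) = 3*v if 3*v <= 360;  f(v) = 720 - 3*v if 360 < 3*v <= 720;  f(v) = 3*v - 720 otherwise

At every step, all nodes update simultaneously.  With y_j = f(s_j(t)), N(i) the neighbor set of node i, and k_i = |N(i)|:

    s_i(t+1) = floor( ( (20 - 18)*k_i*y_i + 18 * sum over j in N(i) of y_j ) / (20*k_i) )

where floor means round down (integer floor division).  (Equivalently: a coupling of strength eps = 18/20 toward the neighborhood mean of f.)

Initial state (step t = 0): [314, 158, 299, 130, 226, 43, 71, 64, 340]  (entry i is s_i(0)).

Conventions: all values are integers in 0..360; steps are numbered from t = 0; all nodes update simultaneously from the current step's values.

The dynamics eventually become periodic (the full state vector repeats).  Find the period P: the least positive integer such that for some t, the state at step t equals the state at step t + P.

Answer: 2
Key observation: The state at step 4, [216, 216, 216, 216, 216, 216, 216, 216, 216], reappears at step 6 — and no state repeats earlier — so the cycle the system enters has period 2.

Derivation:
t=0: [314, 158, 299, 130, 226, 43, 71, 64, 340]
t=1: [205, 205, 206, 204, 207, 206, 205, 205, 204]
t=2: [104, 104, 104, 104, 104, 104, 104, 104, 104]
t=3: [312, 312, 312, 312, 312, 312, 312, 312, 312]
t=4: [216, 216, 216, 216, 216, 216, 216, 216, 216]
t=5: [72, 72, 72, 72, 72, 72, 72, 72, 72]
t=6: [216, 216, 216, 216, 216, 216, 216, 216, 216]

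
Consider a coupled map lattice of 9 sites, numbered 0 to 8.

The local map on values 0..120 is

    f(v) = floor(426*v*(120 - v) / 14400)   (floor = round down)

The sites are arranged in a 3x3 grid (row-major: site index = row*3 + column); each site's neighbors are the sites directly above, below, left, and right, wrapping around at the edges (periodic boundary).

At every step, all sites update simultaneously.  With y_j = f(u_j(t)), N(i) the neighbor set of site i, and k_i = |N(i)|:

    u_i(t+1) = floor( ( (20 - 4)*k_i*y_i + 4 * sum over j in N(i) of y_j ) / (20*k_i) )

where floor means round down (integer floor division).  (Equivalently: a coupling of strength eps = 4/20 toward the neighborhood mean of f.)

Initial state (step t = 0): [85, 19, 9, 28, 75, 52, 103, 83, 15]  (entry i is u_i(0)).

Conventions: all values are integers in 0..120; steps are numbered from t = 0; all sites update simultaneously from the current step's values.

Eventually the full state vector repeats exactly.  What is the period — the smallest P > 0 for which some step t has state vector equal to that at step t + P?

Simulating step by step:
t=0: [85, 19, 9, 28, 75, 52, 103, 83, 15]
t=1: [81, 60, 37, 77, 95, 95, 55, 84, 50]
t=2: [94, 101, 90, 94, 74, 74, 103, 90, 100]
t=3: [70, 61, 77, 73, 95, 95, 54, 76, 62]
t=4: [102, 103, 96, 98, 74, 74, 104, 97, 103]
t=5: [54, 55, 67, 65, 94, 94, 50, 65, 54]
t=6: [104, 103, 103, 101, 76, 76, 103, 103, 103]
t=7: [49, 53, 53, 59, 91, 91, 51, 53, 53]
t=8: [102, 103, 103, 102, 82, 82, 104, 103, 103]
t=9: [53, 53, 53, 57, 86, 86, 49, 52, 52]
t=10: [104, 104, 104, 103, 88, 88, 102, 103, 103]
t=11: [49, 50, 50, 54, 78, 78, 53, 52, 52]
t=12: [102, 102, 102, 103, 97, 97, 104, 103, 103]
t=13: [53, 54, 54, 52, 63, 63, 49, 51, 51]
t=14: [104, 105, 105, 104, 105, 105, 102, 104, 104]
t=15: [48, 46, 46, 48, 46, 46, 53, 48, 48]
t=16: [101, 100, 100, 101, 100, 100, 104, 101, 101]
t=17: [55, 58, 58, 55, 58, 58, 50, 55, 55]
t=18: [105, 105, 105, 105, 105, 105, 103, 105, 105]
t=19: [46, 46, 46, 46, 46, 46, 50, 46, 46]
t=20: [100, 100, 100, 100, 100, 100, 102, 100, 100]
t=21: [58, 59, 59, 58, 59, 59, 55, 58, 58]
t=22: [105, 106, 106, 105, 106, 106, 105, 105, 105]
t=23: [45, 43, 43, 45, 43, 43, 46, 45, 45]
t=24: [98, 97, 97, 98, 97, 97, 99, 98, 98]
t=25: [63, 65, 65, 63, 65, 65, 61, 63, 63]
t=26: [105, 105, 105, 105, 105, 105, 106, 105, 105]
t=27: [45, 46, 46, 45, 46, 46, 43, 45, 45]
t=28: [99, 99, 99, 99, 99, 99, 97, 99, 99]
t=29: [61, 61, 61, 61, 61, 61, 65, 61, 61]
t=30: [105, 106, 106, 105, 106, 106, 105, 105, 105]

Answer: 8
Key observation: The state at step 22, [105, 106, 106, 105, 106, 106, 105, 105, 105], reappears at step 30 — and no state repeats earlier — so the cycle the system enters has period 8.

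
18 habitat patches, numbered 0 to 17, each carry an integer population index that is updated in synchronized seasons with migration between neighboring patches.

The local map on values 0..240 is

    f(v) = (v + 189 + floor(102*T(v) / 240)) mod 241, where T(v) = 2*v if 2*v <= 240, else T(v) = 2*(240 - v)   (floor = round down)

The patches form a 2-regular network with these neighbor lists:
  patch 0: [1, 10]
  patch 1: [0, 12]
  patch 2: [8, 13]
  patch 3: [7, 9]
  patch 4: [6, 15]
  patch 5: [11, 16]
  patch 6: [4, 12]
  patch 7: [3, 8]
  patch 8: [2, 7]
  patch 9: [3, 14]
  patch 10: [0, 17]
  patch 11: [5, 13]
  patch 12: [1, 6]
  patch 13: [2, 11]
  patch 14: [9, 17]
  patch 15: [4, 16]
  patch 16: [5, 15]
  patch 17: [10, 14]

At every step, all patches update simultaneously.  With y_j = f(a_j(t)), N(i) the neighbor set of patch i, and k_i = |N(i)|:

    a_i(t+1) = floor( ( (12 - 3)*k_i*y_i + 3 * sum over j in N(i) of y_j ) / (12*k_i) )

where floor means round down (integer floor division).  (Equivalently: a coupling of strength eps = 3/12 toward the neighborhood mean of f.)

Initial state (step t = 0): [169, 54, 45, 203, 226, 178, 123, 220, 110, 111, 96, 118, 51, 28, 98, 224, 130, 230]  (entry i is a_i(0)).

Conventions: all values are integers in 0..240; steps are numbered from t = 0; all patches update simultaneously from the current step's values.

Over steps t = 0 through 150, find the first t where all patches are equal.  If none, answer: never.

Simulating step by step:
t=0: [169, 54, 45, 203, 226, 178, 123, 220, 110, 111, 96, 118, 51, 28, 98, 224, 130, 230]  (not all equal)
t=1: [154, 62, 72, 178, 183, 175, 155, 180, 140, 153, 139, 176, 58, 204, 139, 183, 173, 171]  (not all equal)
t=2: [160, 75, 105, 177, 178, 177, 160, 178, 162, 174, 173, 178, 70, 168, 172, 178, 177, 175]  (not all equal)
t=3: [164, 96, 150, 178, 177, 178, 163, 177, 172, 177, 177, 177, 90, 172, 177, 178, 178, 177]  (not all equal)
t=4: [169, 130, 174, 178, 177, 178, 168, 177, 176, 178, 177, 177, 123, 176, 178, 178, 178, 178]  (not all equal)
t=5: [176, 171, 178, 178, 177, 178, 176, 178, 178, 178, 177, 178, 171, 178, 178, 178, 178, 178]  (not all equal)
t=6: [177, 177, 178, 178, 178, 178, 177, 178, 178, 178, 178, 178, 177, 178, 178, 178, 178, 178]  (not all equal)
t=7: [178, 178, 178, 178, 178, 178, 178, 178, 178, 178, 178, 178, 178, 178, 178, 178, 178, 178]  (all equal)

Answer: 7
Key observation: Synchronization is absorbing here: once all patches are equal they stay equal, and step 7 is the first all-equal step.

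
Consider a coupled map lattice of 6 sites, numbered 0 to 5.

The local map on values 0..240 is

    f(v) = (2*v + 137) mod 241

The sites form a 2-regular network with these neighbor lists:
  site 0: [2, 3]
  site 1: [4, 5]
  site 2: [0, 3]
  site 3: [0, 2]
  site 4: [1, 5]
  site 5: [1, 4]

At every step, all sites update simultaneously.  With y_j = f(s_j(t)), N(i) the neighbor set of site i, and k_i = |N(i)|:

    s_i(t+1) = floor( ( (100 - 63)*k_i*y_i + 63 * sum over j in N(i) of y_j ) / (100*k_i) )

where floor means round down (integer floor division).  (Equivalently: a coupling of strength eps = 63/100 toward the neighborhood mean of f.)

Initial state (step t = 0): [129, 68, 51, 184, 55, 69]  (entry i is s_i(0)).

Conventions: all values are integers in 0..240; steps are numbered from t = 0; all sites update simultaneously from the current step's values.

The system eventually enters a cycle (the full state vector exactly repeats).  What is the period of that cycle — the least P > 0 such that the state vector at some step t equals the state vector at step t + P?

Answer: 24
Key observation: The state at step 5, [82, 21, 82, 82, 21, 21], reappears at step 29 — and no state repeats earlier — so the cycle the system enters has period 24.

Derivation:
t=0: [129, 68, 51, 184, 55, 69]
t=1: [139, 24, 144, 132, 23, 24]
t=2: [172, 184, 173, 171, 184, 184]
t=3: [164, 23, 150, 163, 23, 23]
t=4: [214, 183, 213, 214, 183, 183]
t=5: [82, 21, 82, 82, 21, 21]
t=6: [60, 179, 60, 60, 179, 179]
t=7: [16, 13, 16, 16, 13, 13]
t=8: [169, 163, 169, 169, 163, 163]
t=9: [234, 222, 234, 234, 222, 222]
t=10: [123, 99, 123, 123, 99, 99]
t=11: [142, 94, 142, 142, 94, 94]
t=12: [180, 84, 180, 180, 84, 84]
t=13: [15, 64, 15, 15, 64, 64]
t=14: [167, 24, 167, 167, 24, 24]
t=15: [230, 185, 230, 230, 185, 185]
t=16: [115, 25, 115, 115, 25, 25]
t=17: [126, 187, 126, 126, 187, 187]
t=18: [148, 29, 148, 148, 29, 29]
t=19: [192, 195, 192, 192, 195, 195]
t=20: [39, 45, 39, 39, 45, 45]
t=21: [215, 227, 215, 215, 227, 227]
t=22: [85, 109, 85, 85, 109, 109]
t=23: [66, 114, 66, 66, 114, 114]
t=24: [28, 124, 28, 28, 124, 124]
t=25: [193, 144, 193, 193, 144, 144]
t=26: [41, 184, 41, 41, 184, 184]
t=27: [219, 23, 219, 219, 23, 23]
t=28: [93, 183, 93, 93, 183, 183]
t=29: [82, 21, 82, 82, 21, 21]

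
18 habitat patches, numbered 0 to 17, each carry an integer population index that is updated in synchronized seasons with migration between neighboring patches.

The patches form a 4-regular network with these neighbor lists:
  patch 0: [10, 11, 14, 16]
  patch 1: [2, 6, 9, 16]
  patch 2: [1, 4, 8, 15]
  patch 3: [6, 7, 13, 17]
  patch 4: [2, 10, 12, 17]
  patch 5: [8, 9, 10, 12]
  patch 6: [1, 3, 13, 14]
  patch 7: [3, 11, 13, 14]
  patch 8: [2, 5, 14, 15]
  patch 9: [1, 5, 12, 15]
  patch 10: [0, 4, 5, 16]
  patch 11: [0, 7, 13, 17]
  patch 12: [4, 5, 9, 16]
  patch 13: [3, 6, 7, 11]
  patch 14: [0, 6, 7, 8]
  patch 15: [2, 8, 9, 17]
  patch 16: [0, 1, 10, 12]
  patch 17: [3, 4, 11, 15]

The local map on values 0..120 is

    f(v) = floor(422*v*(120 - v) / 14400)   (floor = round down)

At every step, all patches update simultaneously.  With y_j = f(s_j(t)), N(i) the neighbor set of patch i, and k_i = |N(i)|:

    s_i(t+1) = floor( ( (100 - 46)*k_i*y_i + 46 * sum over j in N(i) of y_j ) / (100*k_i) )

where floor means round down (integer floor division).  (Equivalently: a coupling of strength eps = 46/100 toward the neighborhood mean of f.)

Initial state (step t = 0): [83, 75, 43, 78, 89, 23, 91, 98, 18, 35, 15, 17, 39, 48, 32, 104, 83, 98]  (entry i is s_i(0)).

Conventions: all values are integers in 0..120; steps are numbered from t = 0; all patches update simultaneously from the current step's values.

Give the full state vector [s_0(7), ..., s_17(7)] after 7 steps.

Simulating step by step:
t=0: [83, 75, 43, 78, 89, 23, 91, 98, 18, 35, 15, 17, 39, 48, 32, 104, 83, 98]
t=1: [78, 93, 84, 86, 77, 67, 84, 71, 62, 81, 61, 63, 86, 87, 76, 60, 85, 65]
t=2: [97, 80, 91, 89, 96, 100, 86, 97, 102, 91, 100, 100, 89, 88, 97, 101, 88, 101]
t=3: [65, 87, 72, 76, 67, 62, 82, 67, 58, 74, 62, 62, 75, 77, 65, 60, 78, 60]
t=4: [103, 89, 100, 98, 103, 103, 93, 102, 104, 98, 103, 103, 99, 98, 102, 103, 96, 103]
t=5: [53, 73, 57, 61, 52, 53, 69, 55, 50, 61, 52, 52, 59, 61, 54, 52, 64, 52]
t=6: [103, 102, 103, 104, 103, 103, 103, 104, 102, 104, 103, 103, 104, 104, 103, 103, 104, 103]
t=7: [50, 51, 51, 48, 50, 50, 50, 48, 52, 49, 50, 50, 48, 48, 50, 50, 49, 50]

Answer: [50, 51, 51, 48, 50, 50, 50, 48, 52, 49, 50, 50, 48, 48, 50, 50, 49, 50]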